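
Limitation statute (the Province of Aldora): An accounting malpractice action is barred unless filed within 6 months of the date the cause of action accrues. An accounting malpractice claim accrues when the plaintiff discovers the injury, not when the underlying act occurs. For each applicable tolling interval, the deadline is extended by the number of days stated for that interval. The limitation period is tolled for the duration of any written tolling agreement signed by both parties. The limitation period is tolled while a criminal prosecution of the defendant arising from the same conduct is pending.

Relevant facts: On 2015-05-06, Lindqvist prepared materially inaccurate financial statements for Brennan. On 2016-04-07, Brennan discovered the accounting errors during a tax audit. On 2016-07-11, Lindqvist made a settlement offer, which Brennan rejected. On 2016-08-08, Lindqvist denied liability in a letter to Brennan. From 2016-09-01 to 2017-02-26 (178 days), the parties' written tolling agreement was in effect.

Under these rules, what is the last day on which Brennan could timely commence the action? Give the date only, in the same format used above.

2017-04-03

The claim did not accrue until Brennan discovered the injury on 2016-04-07; the 2015-05-06 act date does not start the clock under the stated rule.
6 months from 2016-04-07 is 2016-10-07.
The written tolling agreement from 2016-09-01 to 2017-02-26 tolled the period for 178 days, extending the deadline to 2017-04-03.
Nothing else in the chronology tolls or restarts the period.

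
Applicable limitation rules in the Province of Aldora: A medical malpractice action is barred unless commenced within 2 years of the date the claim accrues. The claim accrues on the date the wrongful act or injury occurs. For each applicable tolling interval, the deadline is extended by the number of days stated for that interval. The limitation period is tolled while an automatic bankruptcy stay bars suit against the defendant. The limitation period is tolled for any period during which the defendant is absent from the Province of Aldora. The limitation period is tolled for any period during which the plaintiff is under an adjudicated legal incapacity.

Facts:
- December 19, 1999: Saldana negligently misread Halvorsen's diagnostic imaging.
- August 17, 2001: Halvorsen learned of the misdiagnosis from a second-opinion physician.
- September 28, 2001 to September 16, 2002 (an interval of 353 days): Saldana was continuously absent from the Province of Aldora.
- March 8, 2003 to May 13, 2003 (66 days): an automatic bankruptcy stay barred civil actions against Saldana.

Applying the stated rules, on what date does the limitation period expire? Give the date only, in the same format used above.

December 7, 2002

The claim accrued on December 19, 1999, when the wrongful act occurred; under the stated occurrence rule the August 17, 2001 discovery does not delay accrual.
The untolled deadline — 2 years after December 19, 1999 — is December 19, 2001.
The defendant's absence from the jurisdiction from September 28, 2001 to September 16, 2002 tolled the period for 353 days, extending the deadline to December 7, 2002.
The automatic bankruptcy stay from March 8, 2003 to May 13, 2003 began after the period had already run on December 7, 2002, so it has no tolling effect.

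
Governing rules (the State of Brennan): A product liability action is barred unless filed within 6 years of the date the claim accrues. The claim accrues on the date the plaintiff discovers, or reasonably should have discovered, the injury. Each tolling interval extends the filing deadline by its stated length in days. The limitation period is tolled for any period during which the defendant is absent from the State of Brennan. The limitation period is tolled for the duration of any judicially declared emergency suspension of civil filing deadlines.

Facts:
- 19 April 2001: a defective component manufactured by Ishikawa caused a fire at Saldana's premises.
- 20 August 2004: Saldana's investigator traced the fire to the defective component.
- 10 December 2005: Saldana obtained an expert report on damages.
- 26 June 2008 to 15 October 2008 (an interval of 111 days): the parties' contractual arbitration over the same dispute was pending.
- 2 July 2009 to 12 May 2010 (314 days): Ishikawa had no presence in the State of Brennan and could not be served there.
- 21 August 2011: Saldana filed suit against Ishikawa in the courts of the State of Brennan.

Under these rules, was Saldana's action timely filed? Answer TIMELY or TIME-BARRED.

TIME-BARRED

Accrual is tied to discovery, so the period began on 20 August 2004 rather than on 19 April 2001 when the act occurred.
6 years from 20 August 2004 is 20 August 2010.
Because the defendant's absence from the jurisdiction ran from 2 July 2009 to 12 May 2010, the deadline is extended by 314 days to 30 June 2011.
No stated provision tolls the period for a pending arbitration, so the interval from 26 June 2008 to 15 October 2008 has no effect on the deadline.
The other events in the timeline have no effect on the limitation period under the stated rules.
Filing on 21 August 2011 missed the 30 June 2011 deadline — the action is time-barred.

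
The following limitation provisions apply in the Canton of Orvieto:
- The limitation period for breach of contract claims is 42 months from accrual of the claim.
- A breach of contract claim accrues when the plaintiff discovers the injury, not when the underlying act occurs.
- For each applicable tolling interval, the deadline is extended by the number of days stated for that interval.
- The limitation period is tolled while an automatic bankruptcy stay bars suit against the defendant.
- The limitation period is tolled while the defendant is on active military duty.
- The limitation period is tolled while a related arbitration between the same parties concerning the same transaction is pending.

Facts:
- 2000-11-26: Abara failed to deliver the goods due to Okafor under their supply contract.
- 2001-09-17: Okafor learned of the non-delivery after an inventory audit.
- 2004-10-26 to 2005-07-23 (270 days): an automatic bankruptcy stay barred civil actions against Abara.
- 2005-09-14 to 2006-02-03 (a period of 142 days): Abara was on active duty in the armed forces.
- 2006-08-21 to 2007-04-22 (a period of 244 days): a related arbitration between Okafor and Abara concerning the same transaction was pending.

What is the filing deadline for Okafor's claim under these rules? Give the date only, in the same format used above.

2006-05-03

Under the discovery rule, the claim accrued on 2001-09-17, when Okafor discovered the injury — not on the 2000-11-26 date of the underlying act.
42 months from 2001-09-17 is 2005-03-17.
Because the automatic bankruptcy stay ran from 2004-10-26 to 2005-07-23, the deadline is extended by 270 days to 2005-12-12.
The defendant's active military service from 2005-09-14 to 2006-02-03 tolled the period for 142 days, extending the deadline to 2006-05-03.
The pending related arbitration from 2006-08-21 to 2007-04-22 began after the period had already run on 2006-05-03, so it has no tolling effect.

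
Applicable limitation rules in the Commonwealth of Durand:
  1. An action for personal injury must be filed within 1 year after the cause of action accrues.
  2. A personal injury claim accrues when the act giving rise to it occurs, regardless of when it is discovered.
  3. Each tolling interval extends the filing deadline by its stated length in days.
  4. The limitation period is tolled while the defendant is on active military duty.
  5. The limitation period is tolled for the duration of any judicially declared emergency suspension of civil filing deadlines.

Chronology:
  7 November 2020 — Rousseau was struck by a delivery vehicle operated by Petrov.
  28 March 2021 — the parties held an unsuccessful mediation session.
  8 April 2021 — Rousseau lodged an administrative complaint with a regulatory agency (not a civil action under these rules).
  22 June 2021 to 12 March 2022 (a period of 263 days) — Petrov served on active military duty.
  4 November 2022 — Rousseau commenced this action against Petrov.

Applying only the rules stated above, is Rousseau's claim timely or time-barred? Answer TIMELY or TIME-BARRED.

TIME-BARRED

The cause of action accrued on 7 November 2020, the date of the act.
Adding the 1 year base period to 7 November 2020 gives a deadline of 7 November 2021, before any tolling.
Because the defendant's active military service ran from 22 June 2021 to 12 March 2022, the deadline is extended by 263 days to 28 July 2022.
Nothing else in the chronology tolls or restarts the period.
Filing on 4 November 2022 missed the 28 July 2022 deadline — the action is time-barred.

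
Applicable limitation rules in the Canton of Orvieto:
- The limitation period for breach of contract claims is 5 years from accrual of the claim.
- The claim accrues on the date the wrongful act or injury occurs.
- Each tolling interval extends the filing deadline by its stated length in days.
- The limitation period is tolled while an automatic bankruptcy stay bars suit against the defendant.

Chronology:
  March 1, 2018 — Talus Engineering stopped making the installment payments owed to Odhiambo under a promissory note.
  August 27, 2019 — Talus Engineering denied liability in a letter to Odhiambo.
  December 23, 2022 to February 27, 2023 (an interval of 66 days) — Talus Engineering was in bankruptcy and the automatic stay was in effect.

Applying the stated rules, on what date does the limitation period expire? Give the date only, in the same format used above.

The claim accrued on March 1, 2018, when the wrongful act occurred.
Adding the 5 years base period to March 1, 2018 gives a deadline of March 1, 2023, before any tolling.
The automatic bankruptcy stay from December 23, 2022 to February 27, 2023 tolled the period for 66 days, extending the deadline to May 6, 2023.
Nothing else in the chronology tolls or restarts the period.

May 6, 2023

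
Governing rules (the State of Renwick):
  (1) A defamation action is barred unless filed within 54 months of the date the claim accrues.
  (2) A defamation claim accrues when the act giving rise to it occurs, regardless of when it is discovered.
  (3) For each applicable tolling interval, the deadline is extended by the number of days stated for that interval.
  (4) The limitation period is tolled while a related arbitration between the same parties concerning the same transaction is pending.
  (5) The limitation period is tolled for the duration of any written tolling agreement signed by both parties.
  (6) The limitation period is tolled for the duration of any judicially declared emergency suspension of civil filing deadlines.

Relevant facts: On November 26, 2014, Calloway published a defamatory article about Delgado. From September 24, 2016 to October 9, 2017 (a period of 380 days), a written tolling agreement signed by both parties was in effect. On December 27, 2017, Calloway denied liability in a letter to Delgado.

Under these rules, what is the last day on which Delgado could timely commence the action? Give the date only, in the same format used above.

June 9, 2020

The limitation period began to run on November 26, 2014.
Adding the 54 months base period to November 26, 2014 gives a deadline of May 26, 2019, before any tolling.
The period was tolled for 380 days by the written tolling agreement (September 24, 2016 to October 9, 2017), pushing the deadline to June 9, 2020.
Nothing else in the chronology tolls or restarts the period.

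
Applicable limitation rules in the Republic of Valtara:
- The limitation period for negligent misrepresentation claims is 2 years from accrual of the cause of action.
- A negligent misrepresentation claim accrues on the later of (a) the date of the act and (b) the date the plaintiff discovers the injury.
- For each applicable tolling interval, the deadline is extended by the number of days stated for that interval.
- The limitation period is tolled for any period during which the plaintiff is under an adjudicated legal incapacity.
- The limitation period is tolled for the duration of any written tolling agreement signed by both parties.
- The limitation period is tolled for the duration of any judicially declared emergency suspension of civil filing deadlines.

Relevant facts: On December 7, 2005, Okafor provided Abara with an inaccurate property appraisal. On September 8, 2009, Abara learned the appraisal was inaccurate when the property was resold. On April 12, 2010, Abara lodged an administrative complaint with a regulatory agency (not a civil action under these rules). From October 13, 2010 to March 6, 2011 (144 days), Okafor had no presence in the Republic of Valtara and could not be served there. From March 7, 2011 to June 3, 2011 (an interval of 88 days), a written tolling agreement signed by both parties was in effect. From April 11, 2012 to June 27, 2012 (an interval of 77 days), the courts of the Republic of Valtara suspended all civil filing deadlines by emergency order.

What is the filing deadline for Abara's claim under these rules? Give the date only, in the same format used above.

December 5, 2011

Taking the later of the act (December 7, 2005) and discovery (September 8, 2009), the claim accrued on September 8, 2009.
2 years from September 8, 2009 is September 8, 2011.
The written tolling agreement from March 7, 2011 to June 3, 2011 tolled the period for 88 days, extending the deadline to December 5, 2011.
The emergency suspension of filing deadlines starting April 11, 2012 came too late — the period had run on December 5, 2011 — and so does not extend the deadline.
Although the defendant's absence ran from October 13, 2010 to March 6, 2011, the stated rules do not make that a tolling event, so it is disregarded.
None of the other events listed affects the running of the period under the stated rules.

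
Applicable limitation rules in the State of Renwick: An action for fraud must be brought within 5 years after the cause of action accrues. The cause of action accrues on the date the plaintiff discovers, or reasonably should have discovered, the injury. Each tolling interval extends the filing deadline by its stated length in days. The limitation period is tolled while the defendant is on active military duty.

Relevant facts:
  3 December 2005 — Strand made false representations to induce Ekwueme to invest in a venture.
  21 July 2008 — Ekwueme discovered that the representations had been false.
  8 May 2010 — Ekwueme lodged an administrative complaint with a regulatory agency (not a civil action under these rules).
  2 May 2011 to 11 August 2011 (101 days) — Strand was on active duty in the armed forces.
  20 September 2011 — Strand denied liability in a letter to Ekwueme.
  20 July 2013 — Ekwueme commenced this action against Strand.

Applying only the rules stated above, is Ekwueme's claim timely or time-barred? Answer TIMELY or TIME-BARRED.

Accrual is tied to discovery, so the period began on 21 July 2008 rather than on 3 December 2005 when the act occurred.
The untolled deadline — 5 years after 21 July 2008 — is 21 July 2013.
The period was tolled for 101 days by the defendant's active military service (2 May 2011 to 11 August 2011), pushing the deadline to 30 October 2013.
None of the other events listed affects the running of the period under the stated rules.
Filing on 20 July 2013 beat the 30 October 2013 deadline — the action is timely.

TIMELY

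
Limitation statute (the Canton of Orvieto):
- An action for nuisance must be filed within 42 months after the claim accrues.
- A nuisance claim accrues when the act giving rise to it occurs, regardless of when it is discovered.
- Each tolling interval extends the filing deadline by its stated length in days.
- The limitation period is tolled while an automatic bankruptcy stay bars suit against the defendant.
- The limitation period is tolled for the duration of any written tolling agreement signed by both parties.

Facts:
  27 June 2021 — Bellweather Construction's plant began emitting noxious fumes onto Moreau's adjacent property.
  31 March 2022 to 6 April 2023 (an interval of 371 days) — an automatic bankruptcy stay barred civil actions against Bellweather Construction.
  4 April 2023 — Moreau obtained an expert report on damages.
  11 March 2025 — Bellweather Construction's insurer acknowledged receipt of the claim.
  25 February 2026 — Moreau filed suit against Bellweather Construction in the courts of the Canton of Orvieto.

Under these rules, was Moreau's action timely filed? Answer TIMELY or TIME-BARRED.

TIME-BARRED

The claim accrued on 27 June 2021, the date of the act.
The untolled deadline — 42 months after 27 June 2021 — is 27 December 2024.
Because the automatic bankruptcy stay ran from 31 March 2022 to 6 April 2023, the deadline is extended by 371 days to 2 January 2026.
The other events in the timeline have no effect on the limitation period under the stated rules.
The 25 February 2026 filing falls after the 2 January 2026 deadline; the claim is time-barred.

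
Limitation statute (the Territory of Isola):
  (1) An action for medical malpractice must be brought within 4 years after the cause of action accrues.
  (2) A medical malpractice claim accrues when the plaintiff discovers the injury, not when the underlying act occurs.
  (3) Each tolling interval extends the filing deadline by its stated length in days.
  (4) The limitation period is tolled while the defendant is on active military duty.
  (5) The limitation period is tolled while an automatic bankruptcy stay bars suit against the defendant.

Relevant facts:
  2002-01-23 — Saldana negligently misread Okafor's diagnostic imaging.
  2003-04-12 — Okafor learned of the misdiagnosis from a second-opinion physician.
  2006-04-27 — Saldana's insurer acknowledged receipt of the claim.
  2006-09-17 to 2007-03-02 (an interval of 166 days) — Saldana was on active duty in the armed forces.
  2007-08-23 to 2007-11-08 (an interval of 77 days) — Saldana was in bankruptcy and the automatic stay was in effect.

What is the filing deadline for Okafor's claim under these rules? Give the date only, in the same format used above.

The claim did not accrue until Okafor discovered the injury on 2003-04-12; the 2002-01-23 act date does not start the clock under the stated rule.
4 years from 2003-04-12 is 2007-04-12.
Because the defendant's active military service ran from 2006-09-17 to 2007-03-02, the deadline is extended by 166 days to 2007-09-25.
Because the automatic bankruptcy stay ran from 2007-08-23 to 2007-11-08, the deadline is extended by 77 days to 2007-12-11.
The other events in the timeline have no effect on the limitation period under the stated rules.

2007-12-11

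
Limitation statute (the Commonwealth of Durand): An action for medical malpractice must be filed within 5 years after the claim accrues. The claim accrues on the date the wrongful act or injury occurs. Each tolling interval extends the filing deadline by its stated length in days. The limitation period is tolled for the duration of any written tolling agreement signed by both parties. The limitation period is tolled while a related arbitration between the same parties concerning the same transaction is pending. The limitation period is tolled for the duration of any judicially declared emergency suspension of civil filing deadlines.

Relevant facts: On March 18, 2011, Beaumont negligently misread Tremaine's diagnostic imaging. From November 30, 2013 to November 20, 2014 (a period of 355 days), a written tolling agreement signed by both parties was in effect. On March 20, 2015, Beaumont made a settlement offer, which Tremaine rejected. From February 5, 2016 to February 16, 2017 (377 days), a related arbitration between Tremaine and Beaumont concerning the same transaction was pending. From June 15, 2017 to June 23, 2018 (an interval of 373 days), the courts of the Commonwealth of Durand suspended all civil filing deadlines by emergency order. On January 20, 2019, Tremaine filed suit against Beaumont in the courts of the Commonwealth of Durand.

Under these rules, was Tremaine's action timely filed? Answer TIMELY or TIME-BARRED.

The limitation period began to run on March 18, 2011.
5 years from March 18, 2011 is March 18, 2016.
Because the written tolling agreement ran from November 30, 2013 to November 20, 2014, the deadline is extended by 355 days to March 8, 2017.
The pending related arbitration from February 5, 2016 to February 16, 2017 tolled the period for 377 days, extending the deadline to March 20, 2018.
The emergency suspension of filing deadlines from June 15, 2017 to June 23, 2018 tolled the period for 373 days, extending the deadline to March 28, 2019.
The other events in the timeline have no effect on the limitation period under the stated rules.
Tremaine filed on January 20, 2019, before the March 28, 2019 deadline, so the action is timely.

TIMELY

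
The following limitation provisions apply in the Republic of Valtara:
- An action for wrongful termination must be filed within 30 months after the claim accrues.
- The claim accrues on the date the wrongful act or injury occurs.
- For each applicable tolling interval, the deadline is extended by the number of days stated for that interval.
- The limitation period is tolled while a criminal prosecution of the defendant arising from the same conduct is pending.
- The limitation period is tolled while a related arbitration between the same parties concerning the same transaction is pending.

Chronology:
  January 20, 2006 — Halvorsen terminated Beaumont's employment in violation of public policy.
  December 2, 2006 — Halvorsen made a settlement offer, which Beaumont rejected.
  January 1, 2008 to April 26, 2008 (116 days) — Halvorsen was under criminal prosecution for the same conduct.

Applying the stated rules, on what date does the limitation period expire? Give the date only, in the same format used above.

November 13, 2008

The claim accrued on January 20, 2006, the date of the act.
The untolled deadline — 30 months after January 20, 2006 — is July 20, 2008.
The period was tolled for 116 days by the pending criminal prosecution (January 1, 2008 to April 26, 2008), pushing the deadline to November 13, 2008.
None of the other events listed affects the running of the period under the stated rules.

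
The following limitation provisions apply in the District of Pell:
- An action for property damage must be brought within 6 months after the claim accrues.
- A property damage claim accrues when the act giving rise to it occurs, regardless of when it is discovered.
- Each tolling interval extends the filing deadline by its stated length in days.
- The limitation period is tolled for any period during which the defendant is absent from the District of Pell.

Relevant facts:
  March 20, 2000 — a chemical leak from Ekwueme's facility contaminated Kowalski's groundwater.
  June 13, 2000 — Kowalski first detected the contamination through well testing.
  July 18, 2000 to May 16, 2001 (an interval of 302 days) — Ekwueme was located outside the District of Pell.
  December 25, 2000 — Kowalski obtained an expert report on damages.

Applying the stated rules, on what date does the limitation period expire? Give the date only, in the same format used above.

Because the rule ties accrual to occurrence, the claim accrued on March 20, 2000, not on the June 13, 2000 discovery date.
6 months from March 20, 2000 is September 20, 2000.
Because the defendant's absence from the jurisdiction ran from July 18, 2000 to May 16, 2001, the deadline is extended by 302 days to July 19, 2001.
The other events in the timeline have no effect on the limitation period under the stated rules.

July 19, 2001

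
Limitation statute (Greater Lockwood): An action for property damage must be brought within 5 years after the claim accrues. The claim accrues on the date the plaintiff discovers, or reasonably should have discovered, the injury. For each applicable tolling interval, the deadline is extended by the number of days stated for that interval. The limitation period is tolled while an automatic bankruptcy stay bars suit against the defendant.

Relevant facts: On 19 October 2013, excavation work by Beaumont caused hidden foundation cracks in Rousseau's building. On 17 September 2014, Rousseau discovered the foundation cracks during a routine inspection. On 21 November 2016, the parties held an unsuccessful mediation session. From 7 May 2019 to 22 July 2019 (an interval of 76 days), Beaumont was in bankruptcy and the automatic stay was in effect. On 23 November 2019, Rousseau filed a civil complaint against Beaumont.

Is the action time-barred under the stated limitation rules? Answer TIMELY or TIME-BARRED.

The claim did not accrue until Rousseau discovered the injury on 17 September 2014; the 19 October 2013 act date does not start the clock under the stated rule.
Adding the 5 years base period to 17 September 2014 gives a deadline of 17 September 2019, before any tolling.
Because the automatic bankruptcy stay ran from 7 May 2019 to 22 July 2019, the deadline is extended by 76 days to 2 December 2019.
The other events in the timeline have no effect on the limitation period under the stated rules.
Rousseau filed on 23 November 2019, before the 2 December 2019 deadline, so the action is timely.

TIMELY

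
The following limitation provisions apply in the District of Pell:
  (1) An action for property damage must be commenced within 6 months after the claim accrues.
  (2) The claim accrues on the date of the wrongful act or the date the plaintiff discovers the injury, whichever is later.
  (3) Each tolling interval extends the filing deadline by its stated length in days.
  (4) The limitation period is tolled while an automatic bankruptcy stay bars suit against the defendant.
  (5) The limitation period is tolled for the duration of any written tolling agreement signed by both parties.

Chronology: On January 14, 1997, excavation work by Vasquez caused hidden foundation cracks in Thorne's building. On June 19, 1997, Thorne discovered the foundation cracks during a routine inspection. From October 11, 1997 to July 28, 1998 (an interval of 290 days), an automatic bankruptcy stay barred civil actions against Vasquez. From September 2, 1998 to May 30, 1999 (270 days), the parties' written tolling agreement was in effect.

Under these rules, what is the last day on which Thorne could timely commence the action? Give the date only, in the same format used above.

July 2, 1999

The claim accrued on June 19, 1997 — the later of the January 14, 1997 act and the June 19, 1997 discovery.
Adding the 6 months base period to June 19, 1997 gives a deadline of December 19, 1997, before any tolling.
The period was tolled for 290 days by the automatic bankruptcy stay (October 11, 1997 to July 28, 1998), pushing the deadline to October 5, 1998.
The period was tolled for 270 days by the written tolling agreement (September 2, 1998 to May 30, 1999), pushing the deadline to July 2, 1999.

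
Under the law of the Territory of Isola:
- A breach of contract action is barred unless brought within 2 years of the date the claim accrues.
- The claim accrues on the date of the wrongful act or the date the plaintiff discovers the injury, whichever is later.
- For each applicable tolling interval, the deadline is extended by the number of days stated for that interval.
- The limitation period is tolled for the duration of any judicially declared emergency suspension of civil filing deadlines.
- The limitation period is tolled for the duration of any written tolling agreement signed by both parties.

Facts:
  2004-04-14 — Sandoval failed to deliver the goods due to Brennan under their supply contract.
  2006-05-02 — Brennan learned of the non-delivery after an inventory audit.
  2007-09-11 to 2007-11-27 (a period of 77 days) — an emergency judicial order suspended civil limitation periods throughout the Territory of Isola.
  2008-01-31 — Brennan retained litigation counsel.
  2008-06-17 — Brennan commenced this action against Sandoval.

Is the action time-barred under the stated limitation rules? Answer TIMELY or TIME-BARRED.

The claim accrued on 2006-05-02 — the later of the 2004-04-14 act and the 2006-05-02 discovery.
2 years from 2006-05-02 is 2008-05-02.
The emergency suspension of filing deadlines from 2007-09-11 to 2007-11-27 tolled the period for 77 days, extending the deadline to 2008-07-18.
Nothing else in the chronology tolls or restarts the period.
Brennan filed on 2008-06-17, before the 2008-07-18 deadline, so the action is timely.

TIMELY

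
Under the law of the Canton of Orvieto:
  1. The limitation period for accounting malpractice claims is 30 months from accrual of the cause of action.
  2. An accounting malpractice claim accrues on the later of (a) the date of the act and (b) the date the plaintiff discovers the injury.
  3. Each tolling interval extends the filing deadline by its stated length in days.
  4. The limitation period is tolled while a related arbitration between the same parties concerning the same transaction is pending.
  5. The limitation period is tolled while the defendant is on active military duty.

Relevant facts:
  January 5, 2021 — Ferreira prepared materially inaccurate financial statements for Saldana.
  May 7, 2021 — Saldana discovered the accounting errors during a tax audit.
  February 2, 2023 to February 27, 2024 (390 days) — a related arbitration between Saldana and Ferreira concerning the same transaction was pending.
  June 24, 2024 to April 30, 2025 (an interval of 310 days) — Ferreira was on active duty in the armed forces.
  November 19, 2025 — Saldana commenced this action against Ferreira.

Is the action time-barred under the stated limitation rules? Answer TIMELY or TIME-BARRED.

The claim accrued on May 7, 2021 — the later of the January 5, 2021 act and the May 7, 2021 discovery.
30 months from May 7, 2021 is November 7, 2023.
Because the pending related arbitration ran from February 2, 2023 to February 27, 2024, the deadline is extended by 390 days to December 1, 2024.
The defendant's active military service from June 24, 2024 to April 30, 2025 tolled the period for 310 days, extending the deadline to October 7, 2025.
The November 19, 2025 filing falls after the October 7, 2025 deadline; the claim is time-barred.

TIME-BARRED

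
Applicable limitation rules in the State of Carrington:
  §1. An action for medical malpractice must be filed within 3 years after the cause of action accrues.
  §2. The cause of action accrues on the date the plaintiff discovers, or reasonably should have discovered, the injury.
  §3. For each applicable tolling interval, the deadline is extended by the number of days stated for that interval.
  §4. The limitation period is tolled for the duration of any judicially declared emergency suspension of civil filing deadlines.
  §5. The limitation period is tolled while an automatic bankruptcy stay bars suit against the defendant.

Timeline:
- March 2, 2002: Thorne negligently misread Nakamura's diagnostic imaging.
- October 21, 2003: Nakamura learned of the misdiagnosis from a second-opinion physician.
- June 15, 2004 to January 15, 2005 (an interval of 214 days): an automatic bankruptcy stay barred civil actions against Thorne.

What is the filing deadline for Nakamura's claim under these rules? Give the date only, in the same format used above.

Under the discovery rule, the claim accrued on October 21, 2003, when Nakamura discovered the injury — not on the March 2, 2002 date of the underlying act.
3 years from October 21, 2003 is October 21, 2006.
The automatic bankruptcy stay from June 15, 2004 to January 15, 2005 tolled the period for 214 days, extending the deadline to May 23, 2007.

May 23, 2007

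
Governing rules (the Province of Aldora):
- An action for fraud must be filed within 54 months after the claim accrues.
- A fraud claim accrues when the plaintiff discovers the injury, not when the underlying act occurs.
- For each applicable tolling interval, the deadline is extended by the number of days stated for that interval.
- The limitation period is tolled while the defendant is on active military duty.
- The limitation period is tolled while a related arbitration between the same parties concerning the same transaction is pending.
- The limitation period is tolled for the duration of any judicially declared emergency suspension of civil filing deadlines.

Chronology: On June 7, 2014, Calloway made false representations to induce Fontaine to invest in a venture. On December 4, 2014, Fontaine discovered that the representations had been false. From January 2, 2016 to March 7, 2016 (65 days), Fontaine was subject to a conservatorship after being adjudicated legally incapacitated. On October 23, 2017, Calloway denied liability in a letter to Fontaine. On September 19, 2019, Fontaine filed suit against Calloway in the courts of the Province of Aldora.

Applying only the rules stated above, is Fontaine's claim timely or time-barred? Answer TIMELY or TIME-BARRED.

Under the discovery rule, the claim accrued on December 4, 2014, when Fontaine discovered the injury — not on the June 7, 2014 date of the underlying act.
The untolled deadline — 54 months after December 4, 2014 — is June 4, 2019.
No stated provision tolls the period for the plaintiff's incapacity, so the interval from January 2, 2016 to March 7, 2016 has no effect on the deadline.
None of the other events listed affects the running of the period under the stated rules.
Fontaine filed on September 19, 2019, after the June 4, 2019 deadline, so the action is time-barred.

TIME-BARRED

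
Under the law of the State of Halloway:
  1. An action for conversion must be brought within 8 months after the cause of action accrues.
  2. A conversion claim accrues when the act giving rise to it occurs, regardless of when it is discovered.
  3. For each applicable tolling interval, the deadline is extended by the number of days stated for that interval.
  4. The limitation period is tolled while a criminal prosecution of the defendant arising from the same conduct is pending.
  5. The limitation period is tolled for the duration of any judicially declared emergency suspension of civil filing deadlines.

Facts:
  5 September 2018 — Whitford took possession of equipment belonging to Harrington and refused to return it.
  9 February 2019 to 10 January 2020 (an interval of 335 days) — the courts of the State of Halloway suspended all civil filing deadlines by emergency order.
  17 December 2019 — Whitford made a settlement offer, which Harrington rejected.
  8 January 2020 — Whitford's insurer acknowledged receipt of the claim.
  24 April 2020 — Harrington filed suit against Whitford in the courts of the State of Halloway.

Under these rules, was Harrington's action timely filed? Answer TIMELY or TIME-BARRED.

TIME-BARRED

The claim accrued on 5 September 2018, when the wrongful act occurred.
Adding the 8 months base period to 5 September 2018 gives a deadline of 5 May 2019, before any tolling.
The period was tolled for 335 days by the emergency suspension of filing deadlines (9 February 2019 to 10 January 2020), pushing the deadline to 4 April 2020.
Nothing else in the chronology tolls or restarts the period.
Harrington filed on 24 April 2020, after the 4 April 2020 deadline, so the action is time-barred.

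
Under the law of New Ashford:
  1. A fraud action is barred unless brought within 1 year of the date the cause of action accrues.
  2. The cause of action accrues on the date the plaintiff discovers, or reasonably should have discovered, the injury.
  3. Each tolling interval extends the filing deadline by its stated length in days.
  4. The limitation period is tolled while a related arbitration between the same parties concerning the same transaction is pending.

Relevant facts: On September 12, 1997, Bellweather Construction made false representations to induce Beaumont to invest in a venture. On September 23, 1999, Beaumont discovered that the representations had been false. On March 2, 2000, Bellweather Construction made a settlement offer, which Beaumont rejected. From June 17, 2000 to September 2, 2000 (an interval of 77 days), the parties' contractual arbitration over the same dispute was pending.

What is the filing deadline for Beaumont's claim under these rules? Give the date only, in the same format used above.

Under the discovery rule, the claim accrued on September 23, 1999, when Beaumont discovered the injury — not on the September 12, 1997 date of the underlying act.
The untolled deadline — 1 year after September 23, 1999 — is September 23, 2000.
The period was tolled for 77 days by the pending related arbitration (June 17, 2000 to September 2, 2000), pushing the deadline to December 9, 2000.
None of the other events listed affects the running of the period under the stated rules.

December 9, 2000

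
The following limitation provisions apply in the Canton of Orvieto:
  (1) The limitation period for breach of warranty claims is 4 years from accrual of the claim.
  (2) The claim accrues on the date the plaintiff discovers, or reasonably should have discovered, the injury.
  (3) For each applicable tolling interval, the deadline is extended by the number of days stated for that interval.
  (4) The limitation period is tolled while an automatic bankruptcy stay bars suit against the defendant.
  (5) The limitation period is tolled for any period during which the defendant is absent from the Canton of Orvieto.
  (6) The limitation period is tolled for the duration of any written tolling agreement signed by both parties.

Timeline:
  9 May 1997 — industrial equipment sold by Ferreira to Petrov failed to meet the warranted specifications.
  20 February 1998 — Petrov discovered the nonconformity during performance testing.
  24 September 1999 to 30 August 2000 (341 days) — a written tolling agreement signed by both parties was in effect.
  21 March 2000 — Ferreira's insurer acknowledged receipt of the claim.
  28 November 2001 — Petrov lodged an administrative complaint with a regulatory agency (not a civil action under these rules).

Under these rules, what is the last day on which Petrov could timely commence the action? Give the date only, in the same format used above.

The claim did not accrue until Petrov discovered the injury on 20 February 1998; the 9 May 1997 act date does not start the clock under the stated rule.
4 years from 20 February 1998 is 20 February 2002.
The period was tolled for 341 days by the written tolling agreement (24 September 1999 to 30 August 2000), pushing the deadline to 27 January 2003.
The other events in the timeline have no effect on the limitation period under the stated rules.

27 January 2003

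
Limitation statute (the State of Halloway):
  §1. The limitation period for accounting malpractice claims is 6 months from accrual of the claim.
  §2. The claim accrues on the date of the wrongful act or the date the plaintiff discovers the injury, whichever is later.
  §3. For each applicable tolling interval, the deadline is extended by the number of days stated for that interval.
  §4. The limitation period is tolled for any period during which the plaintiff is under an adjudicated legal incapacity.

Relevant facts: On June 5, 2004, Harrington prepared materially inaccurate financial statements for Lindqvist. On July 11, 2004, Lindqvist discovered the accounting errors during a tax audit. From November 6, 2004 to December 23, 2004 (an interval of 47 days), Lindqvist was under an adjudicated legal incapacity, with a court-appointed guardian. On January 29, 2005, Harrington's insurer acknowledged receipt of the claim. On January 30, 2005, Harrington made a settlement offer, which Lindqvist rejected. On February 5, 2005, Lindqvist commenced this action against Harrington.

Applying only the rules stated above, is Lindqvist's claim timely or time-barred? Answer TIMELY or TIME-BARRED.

TIMELY

The claim accrued on July 11, 2004 — the later of the June 5, 2004 act and the July 11, 2004 discovery.
Adding the 6 months base period to July 11, 2004 gives a deadline of January 11, 2005, before any tolling.
The period was tolled for 47 days by the plaintiff's legal incapacity (November 6, 2004 to December 23, 2004), pushing the deadline to February 27, 2005.
None of the other events listed affects the running of the period under the stated rules.
Filing on February 5, 2005 beat the February 27, 2005 deadline — the action is timely.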